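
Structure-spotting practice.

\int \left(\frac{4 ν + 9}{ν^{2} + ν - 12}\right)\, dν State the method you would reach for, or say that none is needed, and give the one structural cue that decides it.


Technique: partial fractions — the integrand is a proper rational function and its denominator ν^{2} + ν - 12 factors into distinct pieces, so it splits into simple fractions.


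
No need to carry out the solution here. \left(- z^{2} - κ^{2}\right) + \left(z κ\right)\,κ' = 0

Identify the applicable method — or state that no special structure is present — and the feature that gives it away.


Diagnosis: the homogeneous substitution — the slope is degree-zero homogeneous: the ratio substitution v = κ/z collapses it. A Bernoulli substitution is a fair alternative on this equation directly; the homogeneous reading takes it as given.


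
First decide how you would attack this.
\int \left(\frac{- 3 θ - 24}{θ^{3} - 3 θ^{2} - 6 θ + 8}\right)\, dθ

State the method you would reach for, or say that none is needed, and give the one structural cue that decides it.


Technique: partial fractions — a proper rational integrand over the factorable θ^{3} - 3 θ^{2} - 6 θ + 8: partial fractions reduce it to elementary pieces.


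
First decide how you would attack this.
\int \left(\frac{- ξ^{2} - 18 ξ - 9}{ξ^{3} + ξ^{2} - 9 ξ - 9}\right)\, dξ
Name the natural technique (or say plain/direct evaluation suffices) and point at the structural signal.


Best approach: partial fractions — the denominator ξ^{3} + ξ^{2} - 9 ξ - 9 factors, so the quotient decomposes into elementary partial fractions term by term.


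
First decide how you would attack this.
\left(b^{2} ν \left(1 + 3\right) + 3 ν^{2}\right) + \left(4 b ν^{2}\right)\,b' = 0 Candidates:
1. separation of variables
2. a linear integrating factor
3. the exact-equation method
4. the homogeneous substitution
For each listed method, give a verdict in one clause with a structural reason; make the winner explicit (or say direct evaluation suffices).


Method: the exact-equation method — because the two cross partials coincide, the form is conservative as written — recover its potential in (ν, b).
- separation of variables — no division isolates the independent variable from the unknown.
- a linear integrating factor: the unknown enters nonlinearly (through a power, a denominator, or a transcendental function), which the linear integrating-factor recipe cannot absorb as-is — any repair would come from a preliminary substitution, not the factor.
- the exact-equation method — applicable, and directly so.
- the homogeneous substitution: the slope does not depend on the ratio of the variables alone.


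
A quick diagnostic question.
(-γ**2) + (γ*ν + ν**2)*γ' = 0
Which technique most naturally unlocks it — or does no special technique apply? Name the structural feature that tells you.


Method: the homogeneous substitution — scaling ν and γ together leaves the slope fixed — it depends only on γ/ν, so substitute the ratio. A Bernoulli-style rewrite — possibly after exchanging which variable is treated as dependent — would work as well; the homogeneous substitution is the more immediate reading here.


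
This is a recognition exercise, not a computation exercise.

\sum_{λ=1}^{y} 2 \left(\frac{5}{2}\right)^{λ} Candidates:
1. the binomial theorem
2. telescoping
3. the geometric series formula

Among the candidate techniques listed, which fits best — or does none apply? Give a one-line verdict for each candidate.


Diagnosis: the geometric series formula — consecutive terms stand in a fixed index-free ratio — the geometric sum formula closes it.
- the binomial theorem — there is no pair of bases whose matched powers would reassemble into a single binomial power.
- telescoping: as presented, consecutive terms share no shifted copy to cancel against — no rewrite is on display to change that.
- the geometric series formula — applicable, and directly so.


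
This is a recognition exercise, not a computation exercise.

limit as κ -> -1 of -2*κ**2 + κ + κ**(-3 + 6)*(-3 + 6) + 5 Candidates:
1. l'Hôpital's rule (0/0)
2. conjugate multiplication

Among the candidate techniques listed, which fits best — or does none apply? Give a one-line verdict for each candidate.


Best approach: no special technique — no zero denominators, no indeterminate clash at -1 — substitute and read off the value.
- l'Hôpital's rule (0/0): evaluation at the point is determinate, so the rule has nothing to repair.
- conjugate multiplication: multiplying by a conjugate would not remove any indeterminacy here.


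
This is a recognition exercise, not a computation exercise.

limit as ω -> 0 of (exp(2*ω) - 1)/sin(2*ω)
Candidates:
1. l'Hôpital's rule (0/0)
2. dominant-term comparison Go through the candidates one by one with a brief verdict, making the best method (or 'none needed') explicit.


Method: l'Hôpital's rule (0/0) — substituting 0 gives 0 over 0; differentiate top and bottom once and re-evaluate. Known elementary limits would finish this too — the rule just bypasses the case analysis.
- l'Hôpital's rule (0/0) — yes, a natural case for it.
- dominant-term comparison: no dominant-degree comparison decides it.


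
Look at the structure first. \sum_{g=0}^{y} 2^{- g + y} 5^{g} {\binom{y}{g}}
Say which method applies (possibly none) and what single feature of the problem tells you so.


Method: the binomial theorem — terms weighting {\binom{y}{g}} against matched powers of 5 and 2 reassemble into (5 + 2)^y by the binomial theorem.


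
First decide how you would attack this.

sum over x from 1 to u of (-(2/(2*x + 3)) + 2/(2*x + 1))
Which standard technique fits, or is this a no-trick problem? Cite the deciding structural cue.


Method: telescoping — the summand is 2/(2*x + 1) minus the same expression shifted by one, so consecutive terms cancel in pairs.


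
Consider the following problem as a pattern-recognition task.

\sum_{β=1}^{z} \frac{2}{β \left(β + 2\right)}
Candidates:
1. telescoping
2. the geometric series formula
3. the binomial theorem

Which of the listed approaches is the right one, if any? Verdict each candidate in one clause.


Method: telescoping — integer-spaced poles in \frac{2}{β \left(β + 2\right)} are the telescoping signature in disguise.
- telescoping — applies; the problem has the shape this method handles.
- the geometric series formula: dividing successive terms gives an index-dependent quantity, not a constant.
- the binomial theorem — no binomial coefficients pair up with complementary powers here.


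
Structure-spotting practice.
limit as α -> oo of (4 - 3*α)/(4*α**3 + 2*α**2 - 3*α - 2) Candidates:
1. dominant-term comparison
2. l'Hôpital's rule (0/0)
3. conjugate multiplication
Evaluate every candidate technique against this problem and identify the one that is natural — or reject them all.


Best approach: dominant-term comparison — as α grows, only the highest-degree terms matter — compare leading terms and read the limit off.
- dominant-term comparison: applies; the problem has the shape this method handles.
- l'Hôpital's rule (0/0) — viewed as a single quotient this runs to ∞/∞, not the 0/0 clash this candidate addresses; an at-infinity variant of the rule would resolve it, but comparing leading growth reads the answer without differentiating.
- conjugate multiplication — there is no infinity-minus-infinity radical difference to rationalize.


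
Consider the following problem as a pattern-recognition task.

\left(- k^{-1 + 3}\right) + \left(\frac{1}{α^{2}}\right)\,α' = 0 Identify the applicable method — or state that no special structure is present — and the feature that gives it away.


Best approach: separation of variables — all dependence on the two variables factors apart, the defining separable shape. An exactness check succeeds on this form as well — separation and the potential function arrive at the same answer, separation more directly.


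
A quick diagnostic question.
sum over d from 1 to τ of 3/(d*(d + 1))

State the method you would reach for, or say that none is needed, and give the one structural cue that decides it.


Verdict: telescoping — 3/(d*(d + 1)) decomposes into shift-paired simple fractions; the series telescopes to finitely many boundary pieces.


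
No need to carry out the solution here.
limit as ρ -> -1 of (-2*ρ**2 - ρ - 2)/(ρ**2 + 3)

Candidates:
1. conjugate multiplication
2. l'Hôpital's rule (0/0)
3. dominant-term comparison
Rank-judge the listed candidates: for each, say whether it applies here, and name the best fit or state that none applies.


Best approach: no special technique — no denominator vanishes and nothing blows up at -1: direct substitution is the whole computation.
- conjugate multiplication — there are no radicals in tension whose conjugate would simplify matters.
- l'Hôpital's rule (0/0): substituting the point gives a finite value outright — there is no indeterminate clash to repair.
- dominant-term comparison — no ranking of term growth rates resolves the limit here.


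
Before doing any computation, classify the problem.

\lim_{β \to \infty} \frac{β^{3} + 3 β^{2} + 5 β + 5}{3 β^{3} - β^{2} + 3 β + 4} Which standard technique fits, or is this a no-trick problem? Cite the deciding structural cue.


Verdict: dominant-term comparison — divide through by the highest power of β; every lower-order term dies and the dominant terms decide the limit. l'Hôpital's at-infinity variant applies to the expression viewed as a single quotient; the leading-term comparison is the direct route.


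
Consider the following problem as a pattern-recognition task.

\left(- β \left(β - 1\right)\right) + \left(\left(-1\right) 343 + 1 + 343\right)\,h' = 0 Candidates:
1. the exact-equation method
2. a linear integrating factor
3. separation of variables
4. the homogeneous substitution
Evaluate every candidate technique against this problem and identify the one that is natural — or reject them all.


Diagnosis: no special technique — with h absent the equation is not coupled at all: direct integration in β.
- the exact-equation method — the unknown never enters the equation — exactness holds emptily, with nothing for the method to add.
- a linear integrating factor: with the unknown absent the integrating factor is a formality; direct integration is the working structure.
- separation of variables: separation is only trivially available — with the unknown absent from the slope this is a direct integration, not a separation problem.
- the homogeneous substitution — the ratio substitution does not collapse this equation.


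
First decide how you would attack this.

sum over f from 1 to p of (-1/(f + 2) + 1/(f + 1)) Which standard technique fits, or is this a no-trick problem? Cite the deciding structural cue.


Technique: telescoping — the piece each term subtracts is 1/(f + 1) advanced by one index, and it reappears with a plus sign leading the following term — the sum collapses to its boundary terms.


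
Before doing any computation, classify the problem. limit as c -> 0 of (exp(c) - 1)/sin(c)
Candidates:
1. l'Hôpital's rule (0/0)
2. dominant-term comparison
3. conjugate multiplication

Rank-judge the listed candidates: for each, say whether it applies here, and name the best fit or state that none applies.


Diagnosis: l'Hôpital's rule (0/0) — substituting 0 gives 0 over 0; differentiate top and bottom once and re-evaluate. One could equally expand both pieces locally and compare leading terms; the rule does that in one stroke.
- l'Hôpital's rule (0/0): applicable, and directly so.
- dominant-term comparison — leading-power comparison does not apply to this form.
- conjugate multiplication — there is no infinity-minus-infinity radical difference to rationalize.


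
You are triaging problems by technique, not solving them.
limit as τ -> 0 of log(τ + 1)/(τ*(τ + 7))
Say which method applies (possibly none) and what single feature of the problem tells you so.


Best approach: l'Hôpital's rule (0/0) — the 0/0 form at 0 is the signature situation for l'Hôpital's rule. A local series expansion at the point resolves it as well; the rule is the packaged version of that step.


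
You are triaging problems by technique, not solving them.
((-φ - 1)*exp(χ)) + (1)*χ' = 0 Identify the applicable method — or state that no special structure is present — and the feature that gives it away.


Technique: separation of variables — all dependence on the two variables factors apart, the defining separable shape.


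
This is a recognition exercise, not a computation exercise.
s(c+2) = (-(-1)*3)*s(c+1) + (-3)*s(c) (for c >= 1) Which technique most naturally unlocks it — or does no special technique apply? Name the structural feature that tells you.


Method: the characteristic-root method — no index-dependence in the weights and nothing inhomogeneous: classic characteristic-equation setup.


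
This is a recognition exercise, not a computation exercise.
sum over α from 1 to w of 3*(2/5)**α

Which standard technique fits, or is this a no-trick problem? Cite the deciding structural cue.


Diagnosis: the geometric series formula — term-over-term division gives 2/5 every time — index-free ratio, geometric sum formula applies.


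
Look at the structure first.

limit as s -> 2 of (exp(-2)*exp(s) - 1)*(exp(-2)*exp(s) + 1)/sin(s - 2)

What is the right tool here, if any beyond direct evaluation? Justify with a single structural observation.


Technique: l'Hôpital's rule (0/0) — the 0/0 form at 2 is the signature situation for l'Hôpital's rule. A first-order expansion at the point is an equally standard path; the rule packages it.


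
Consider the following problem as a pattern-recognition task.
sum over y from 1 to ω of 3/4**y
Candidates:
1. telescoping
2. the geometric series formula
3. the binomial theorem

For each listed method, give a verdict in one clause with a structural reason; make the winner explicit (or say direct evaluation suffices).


Verdict: the geometric series formula — consecutive terms stand in a fixed index-free ratio — the geometric sum formula closes it.
- telescoping — as presented, consecutive terms share no shifted copy to cancel against — no rewrite is on display to change that.
- the geometric series formula — applicable, and directly so.
- the binomial theorem: the terms lack the binomial-coefficient-weighted complementary-power pattern of an expansion.


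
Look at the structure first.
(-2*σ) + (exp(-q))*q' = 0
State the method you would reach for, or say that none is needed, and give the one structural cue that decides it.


Technique: separation of variables — all dependence on the two variables factors apart, the defining separable shape. One could also solve this as an exact equation; with each coefficient in its own variable, separating is the same work with fewer steps.


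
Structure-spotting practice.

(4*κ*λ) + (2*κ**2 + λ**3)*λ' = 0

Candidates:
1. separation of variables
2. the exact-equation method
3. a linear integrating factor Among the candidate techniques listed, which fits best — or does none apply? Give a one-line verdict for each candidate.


Diagnosis: the exact-equation method — equality of cross partials is the green light — assemble the potential function term by term.
- separation of variables — no algebra isolates the independent variable on one side and the unknown on the other.
- the exact-equation method — applicable, and directly so.
- a linear integrating factor: the unknown enters nonlinearly (through a power, a denominator, or a transcendental function), which the linear integrating-factor recipe cannot absorb as-is — any repair would come from a preliminary substitution, not the factor.


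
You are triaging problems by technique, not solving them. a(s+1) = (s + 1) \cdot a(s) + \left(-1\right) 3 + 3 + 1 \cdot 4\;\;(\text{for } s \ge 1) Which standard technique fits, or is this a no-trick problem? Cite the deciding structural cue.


Diagnosis: a summation factor — first-order, linear, moving coefficient s + 1: the discrete analogue of an integrating factor handles it.


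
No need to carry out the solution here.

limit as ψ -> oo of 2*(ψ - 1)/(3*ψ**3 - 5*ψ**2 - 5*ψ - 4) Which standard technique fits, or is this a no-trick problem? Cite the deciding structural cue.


Diagnosis: dominant-term comparison — as ψ grows, only the highest-degree terms matter — compare leading terms and read the limit off. Viewed as a single quotient this is an ∞/∞ form — an at-infinity application of l'Hôpital's rule would also resolve it; comparing leading growth reads the answer without differentiating.


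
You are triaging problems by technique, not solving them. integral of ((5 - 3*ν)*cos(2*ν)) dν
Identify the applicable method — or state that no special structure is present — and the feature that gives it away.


Diagnosis: integration by parts — a polynomial factor 5 - 3*ν multiplies cos(2*ν); differentiating 5 - 3*ν lowers its degree while cos(2*ν) integrates cleanly, so parts wins.


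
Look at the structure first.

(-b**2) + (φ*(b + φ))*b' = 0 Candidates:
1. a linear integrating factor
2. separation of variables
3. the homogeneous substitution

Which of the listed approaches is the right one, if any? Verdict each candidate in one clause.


Technique: the homogeneous substitution — the slope's numerator and denominator share total degree; set v = b/φ and the equation drops to separable form. Suitably rearranged — at times with the variables' roles exchanged — this doubles as a Bernoulli equation; the homogeneous reading needs no such setup.
- a linear integrating factor: a nonlinear term in the unknown puts this outside the integrating-factor template.
- separation of variables — no algebra isolates the independent variable on one side and the unknown on the other.
- the homogeneous substitution: yes — fits the structure here.


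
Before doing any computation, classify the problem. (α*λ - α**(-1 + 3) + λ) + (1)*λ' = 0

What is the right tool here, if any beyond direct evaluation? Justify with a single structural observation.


Method: a linear integrating factor — the unknown enters only to the first power against a nonzero forcing term — the integrating-factor template applies directly.


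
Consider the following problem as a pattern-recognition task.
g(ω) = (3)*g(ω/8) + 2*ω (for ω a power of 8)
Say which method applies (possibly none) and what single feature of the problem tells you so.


Technique: the master substitution — the recursive call is at index ω/8 rather than a shift, a divide-and-conquer shape — substituting ω = 8^m linearizes it.


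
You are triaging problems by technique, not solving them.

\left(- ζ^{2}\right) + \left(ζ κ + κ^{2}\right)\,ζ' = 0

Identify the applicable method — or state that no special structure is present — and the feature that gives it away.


Technique: the homogeneous substitution — solved for the derivative, the right side is unchanged under scaling κ and ζ together — it depends only on the ratio ζ/κ, so substitute a single ratio variable. Rewriting — with the variables' roles exchanged where the shape demands it — would expose a Bernoulli structure too; the homogeneous substitution simply reads the degrees directly.


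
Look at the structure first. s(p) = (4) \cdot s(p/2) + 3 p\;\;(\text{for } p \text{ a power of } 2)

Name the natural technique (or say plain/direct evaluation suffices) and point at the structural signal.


Diagnosis: the master substitution — the argument shrinks by the factor 2, so measure the index on a logarithmic scale and the recursion becomes a shift.


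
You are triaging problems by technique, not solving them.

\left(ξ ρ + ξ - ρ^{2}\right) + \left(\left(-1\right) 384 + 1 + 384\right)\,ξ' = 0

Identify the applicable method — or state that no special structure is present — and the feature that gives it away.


Method: a linear integrating factor — linear in the unknown with genuine forcing: multiply through by the exponential of the integrated coefficient and the left side closes into one derivative.


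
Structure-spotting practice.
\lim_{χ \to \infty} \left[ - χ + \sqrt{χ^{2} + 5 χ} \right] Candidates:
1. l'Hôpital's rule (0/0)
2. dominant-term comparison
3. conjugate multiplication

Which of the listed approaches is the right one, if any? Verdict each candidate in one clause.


Technique: conjugate multiplication — two divergent pieces with a minus sign between them and a radical in the mix: rationalize \sqrt{χ^{2} + 5 χ} - χ before any limit law applies.
- l'Hôpital's rule (0/0) — the expression is a difference driving to ∞ − ∞, not a 0/0 quotient — there is no ratio for the rule to differentiate.
- dominant-term comparison — no dominant power emerges to decide the limit by degree comparison.
- conjugate multiplication — applies; the problem has the shape this method handles.


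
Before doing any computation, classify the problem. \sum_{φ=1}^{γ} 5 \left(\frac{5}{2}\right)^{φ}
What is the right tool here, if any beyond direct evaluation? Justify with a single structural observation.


Best approach: the geometric series formula — term-over-term division gives \frac{5}{2} every time — index-free ratio, geometric sum formula applies.


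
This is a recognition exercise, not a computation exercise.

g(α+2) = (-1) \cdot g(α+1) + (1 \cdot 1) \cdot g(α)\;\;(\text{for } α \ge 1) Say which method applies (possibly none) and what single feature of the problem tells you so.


Verdict: the characteristic-root method — this is the constant-coefficient homogeneous case — the whole solution in α reduces to a polynomial's roots.


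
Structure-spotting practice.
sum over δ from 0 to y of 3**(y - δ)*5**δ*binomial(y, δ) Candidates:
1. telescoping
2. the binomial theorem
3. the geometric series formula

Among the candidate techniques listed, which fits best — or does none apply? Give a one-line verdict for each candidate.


Method: the binomial theorem — binomial(y, δ) weighting matched powers of 5 and 3 is the expanded form of (5 + 3)^y — fold it back up.
- telescoping: as presented, consecutive terms share no shifted copy to cancel against — no rewrite is on display to change that.
- the binomial theorem — yes, a natural case for it.
- the geometric series formula — the ratio of consecutive terms depends on the index.


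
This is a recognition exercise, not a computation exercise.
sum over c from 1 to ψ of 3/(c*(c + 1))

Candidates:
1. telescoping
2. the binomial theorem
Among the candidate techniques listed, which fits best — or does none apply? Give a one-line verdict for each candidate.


Technique: telescoping — 3/(c*(c + 1)) hides a difference of shifted reciprocals — decompose it and the middle of the sum vanishes.
- telescoping: applies; the problem has the shape this method handles.
- the binomial theorem: the terms do not reassemble into a binomial power.


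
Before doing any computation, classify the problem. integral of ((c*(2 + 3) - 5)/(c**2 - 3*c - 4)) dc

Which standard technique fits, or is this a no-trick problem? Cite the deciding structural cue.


Diagnosis: partial fractions — a proper rational integrand over the factorable c**2 - 3*c - 4: partial fractions reduce it to elementary pieces.


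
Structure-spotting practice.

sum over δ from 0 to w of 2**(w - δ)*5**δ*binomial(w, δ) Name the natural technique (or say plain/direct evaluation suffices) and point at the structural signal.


Method: the binomial theorem — terms weighting binomial(w, δ) against matched powers of 5 and 2 reassemble into (5 + 2)^w by the binomial theorem.


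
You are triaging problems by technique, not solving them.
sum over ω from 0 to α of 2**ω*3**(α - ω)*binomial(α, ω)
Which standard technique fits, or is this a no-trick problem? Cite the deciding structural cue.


Method: the binomial theorem — binomial coefficients against complementary powers of 2 and 3: recognize the binomial expansion and resum.


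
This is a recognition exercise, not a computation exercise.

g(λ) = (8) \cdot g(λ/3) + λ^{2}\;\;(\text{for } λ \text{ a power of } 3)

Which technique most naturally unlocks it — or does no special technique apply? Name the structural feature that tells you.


Method: the master substitution — treat m = log base 3 of λ as the new clock: one recursion step advances m by one while λ scales by 3.


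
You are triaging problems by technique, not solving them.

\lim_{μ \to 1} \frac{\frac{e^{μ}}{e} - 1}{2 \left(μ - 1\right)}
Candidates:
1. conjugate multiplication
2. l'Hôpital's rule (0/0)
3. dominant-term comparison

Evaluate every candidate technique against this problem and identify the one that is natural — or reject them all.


Best approach: l'Hôpital's rule (0/0) — numerator and denominator both vanish at 1 — a genuine 0/0 form, which is exactly when l'Hôpital applies. A first-order expansion at the point is an equally standard path; the rule packages it.
- conjugate multiplication — no divergent radical difference is present for a conjugate pair to cancel.
- l'Hôpital's rule (0/0) — yes — fits the structure here.
- dominant-term comparison — this limit is not decided by comparing polynomial growth at infinity.


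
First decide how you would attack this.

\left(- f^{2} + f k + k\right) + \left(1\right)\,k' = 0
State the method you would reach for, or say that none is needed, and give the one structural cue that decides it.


Verdict: a linear integrating factor — linear in the unknown with genuine forcing: multiply through by the exponential of the integrated coefficient and the left side closes into one derivative.


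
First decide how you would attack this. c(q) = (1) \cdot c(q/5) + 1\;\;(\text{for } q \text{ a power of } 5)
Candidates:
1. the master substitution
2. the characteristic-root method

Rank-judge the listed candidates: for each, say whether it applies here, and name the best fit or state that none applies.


Verdict: the master substitution — the argument shrinks by the factor 5, so measure the index on a logarithmic scale and the recursion becomes a shift.
- the master substitution — applies; the problem has the shape this method handles.
- the characteristic-root method — a divided-index call is not the fixed-shift linear shape that characteristic roots solve.


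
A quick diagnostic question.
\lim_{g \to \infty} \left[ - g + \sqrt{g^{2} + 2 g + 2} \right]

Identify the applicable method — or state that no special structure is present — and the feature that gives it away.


Diagnosis: conjugate multiplication — this difference gives up after one conjugate multiplication — the radical structure cancels against its conjugate.


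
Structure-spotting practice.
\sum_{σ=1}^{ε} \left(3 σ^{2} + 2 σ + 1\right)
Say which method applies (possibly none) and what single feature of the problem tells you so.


Verdict: no special technique — this is bookkeeping, not technique: standard formulas for sums of constant-multiple powers of σ apply termwise.


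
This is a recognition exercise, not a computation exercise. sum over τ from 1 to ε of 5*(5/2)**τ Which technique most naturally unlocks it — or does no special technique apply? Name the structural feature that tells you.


Method: the geometric series formula — consecutive terms stand in a fixed index-free ratio — the geometric sum formula closes it.


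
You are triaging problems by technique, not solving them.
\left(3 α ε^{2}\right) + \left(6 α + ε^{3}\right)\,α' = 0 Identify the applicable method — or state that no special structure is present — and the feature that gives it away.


Best approach: the exact-equation method — d/dα of 3 α ε^{2} equals d/dε of 6 α + ε^{3}: the form is a total differential of one potential — integrate it exactly.


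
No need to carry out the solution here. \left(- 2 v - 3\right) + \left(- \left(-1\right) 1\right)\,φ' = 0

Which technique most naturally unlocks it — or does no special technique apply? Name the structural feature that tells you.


Technique: no special technique — the slope is a function of v alone, so integrate both sides directly.


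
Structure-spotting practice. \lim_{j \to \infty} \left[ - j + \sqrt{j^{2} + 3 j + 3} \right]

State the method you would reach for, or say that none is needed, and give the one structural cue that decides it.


Technique: conjugate multiplication — the ∞ − ∞ radical form is the exact trigger for the conjugate maneuver.


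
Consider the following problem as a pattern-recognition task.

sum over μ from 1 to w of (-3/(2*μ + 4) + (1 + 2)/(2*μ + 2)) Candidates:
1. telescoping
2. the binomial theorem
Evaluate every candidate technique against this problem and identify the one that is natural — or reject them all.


Technique: telescoping — the generic term is a one-step difference of (1 + 2)/(2*μ + 2), so partial sums shortcut to endpoint evaluation.
- telescoping — yes, a natural case for it.
- the binomial theorem — no binomial coefficients pair with matched powers.


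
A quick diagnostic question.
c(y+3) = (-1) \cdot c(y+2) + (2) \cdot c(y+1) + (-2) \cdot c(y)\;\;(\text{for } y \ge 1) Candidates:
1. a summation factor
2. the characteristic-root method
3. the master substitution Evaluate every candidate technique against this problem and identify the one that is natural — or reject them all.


Diagnosis: the characteristic-root method — try a geometric ansatz r^y: constant coefficients turn the recurrence into one polynomial equation in r.
- a summation factor: a summation factor telescopes one-step recursions; this one carries higher-order memory.
- the characteristic-root method — a fit — the right tool for this form.
- the master substitution — there is no divide-the-index recursive argument.


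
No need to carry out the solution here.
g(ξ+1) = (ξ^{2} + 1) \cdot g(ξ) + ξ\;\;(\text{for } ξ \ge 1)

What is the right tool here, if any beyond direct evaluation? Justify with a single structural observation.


Verdict: a summation factor — one-term recursion with variable weight ξ^{2} + 1 is solved by product normalization, not by root-finding.


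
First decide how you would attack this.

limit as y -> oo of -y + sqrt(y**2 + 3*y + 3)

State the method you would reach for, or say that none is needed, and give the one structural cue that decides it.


Best approach: conjugate multiplication — neither sqrt(y**2 + 3*y + 3) nor y converges alone, so rewrite their difference as a conjugate-rationalized quotient first.


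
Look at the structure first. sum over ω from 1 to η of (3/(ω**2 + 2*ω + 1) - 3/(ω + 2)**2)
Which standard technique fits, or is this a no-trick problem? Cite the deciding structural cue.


Diagnosis: telescoping — write out three consecutive terms and watch the interior cancel: the advanced copy one term subtracts reappears as the very next term's leading piece, pair after pair.


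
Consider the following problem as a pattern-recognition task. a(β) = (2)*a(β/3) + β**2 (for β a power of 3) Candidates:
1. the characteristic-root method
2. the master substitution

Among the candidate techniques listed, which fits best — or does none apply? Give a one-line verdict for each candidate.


Diagnosis: the master substitution — the index is divided (β/3), not shifted — substitute β = 3^m to straighten it into a shift recurrence.
- the characteristic-root method: the recursion divides its index rather than shifting it — outside the constant-shift family the root method covers.
- the master substitution — applies; the problem has the shape this method handles.


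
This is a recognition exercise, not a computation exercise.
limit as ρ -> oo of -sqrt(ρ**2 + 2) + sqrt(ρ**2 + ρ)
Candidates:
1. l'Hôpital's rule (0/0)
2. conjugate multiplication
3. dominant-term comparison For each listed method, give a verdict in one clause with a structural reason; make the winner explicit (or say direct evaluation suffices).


Method: conjugate multiplication — divergence minus divergence hides a finite answer — expose it by pairing sqrt(ρ**2 + ρ) - sqrt(ρ**2 + 2) with its conjugate.
- l'Hôpital's rule (0/0): substitution produces ∞ − ∞ rather than a vanishing quotient; the rule needs a 0/0 ratio to act on.
- conjugate multiplication: a fit — the right tool for this form.
- dominant-term comparison: this limit is not decided by comparing polynomial growth at infinity.


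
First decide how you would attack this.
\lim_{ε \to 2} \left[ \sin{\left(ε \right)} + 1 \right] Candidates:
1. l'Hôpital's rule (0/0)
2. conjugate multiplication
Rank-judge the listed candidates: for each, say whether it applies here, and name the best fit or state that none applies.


Best approach: no special technique — the function is continuous at 2; evaluation is itself the limit, no machinery required.
- l'Hôpital's rule (0/0): substituting the point gives a finite value outright — there is no indeterminate clash to repair.
- conjugate multiplication — there are no radicals in tension whose conjugate would simplify matters.


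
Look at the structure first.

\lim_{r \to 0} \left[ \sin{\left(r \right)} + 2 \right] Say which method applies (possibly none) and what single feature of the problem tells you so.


Technique: no special technique — the expression is continuous at the evaluation point — substitute directly; no indeterminate form appears.


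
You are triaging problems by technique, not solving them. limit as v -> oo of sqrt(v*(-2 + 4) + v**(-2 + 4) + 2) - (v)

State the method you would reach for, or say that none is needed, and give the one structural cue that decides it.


Method: conjugate multiplication — infinity minus infinity with a radical in play — multiply by the conjugate so the divergences of sqrt(v*(-2 + 4) + v**(-2 + 4) + 2) and v annihilate.


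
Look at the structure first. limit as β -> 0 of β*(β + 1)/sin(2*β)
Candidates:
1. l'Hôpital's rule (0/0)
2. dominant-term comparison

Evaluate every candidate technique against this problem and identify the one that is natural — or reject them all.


Diagnosis: l'Hôpital's rule (0/0) — the 0/0 form at 0 is the signature situation for l'Hôpital's rule. Known elementary limits would finish this too — the rule just bypasses the case analysis.
- l'Hôpital's rule (0/0): applicable, and directly so.
- dominant-term comparison — this limit is not decided by comparing leading-term growth at infinity.


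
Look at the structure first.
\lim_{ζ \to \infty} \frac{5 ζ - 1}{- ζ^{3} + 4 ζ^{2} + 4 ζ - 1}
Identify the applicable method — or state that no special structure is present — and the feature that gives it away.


Diagnosis: dominant-term comparison — at large ζ only the top-degree terms survive; compare the leading terms and the limit falls out. Viewed as a single quotient this is an ∞/∞ form — an at-infinity application of l'Hôpital's rule would also resolve it; comparing leading growth reads the answer without differentiating.


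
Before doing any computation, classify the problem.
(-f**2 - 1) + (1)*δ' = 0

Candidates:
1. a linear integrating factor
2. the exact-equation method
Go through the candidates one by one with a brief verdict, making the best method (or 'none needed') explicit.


Best approach: no special technique — solved for the derivative, δ never appears on the right — this is a direct integration in f, not a differential-equations problem at heart.
- a linear integrating factor: with the unknown absent the integrating factor is a formality; direct integration is the working structure.
- the exact-equation method: the unknown never enters the equation — exactness holds emptily, with nothing for the method to add.


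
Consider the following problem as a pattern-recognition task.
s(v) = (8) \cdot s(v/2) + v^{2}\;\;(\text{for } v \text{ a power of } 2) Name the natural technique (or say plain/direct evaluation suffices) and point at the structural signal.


Best approach: the master substitution — the argument contracts 2-fold per step: reindex v exponentially and solve the linear recurrence in the new index.


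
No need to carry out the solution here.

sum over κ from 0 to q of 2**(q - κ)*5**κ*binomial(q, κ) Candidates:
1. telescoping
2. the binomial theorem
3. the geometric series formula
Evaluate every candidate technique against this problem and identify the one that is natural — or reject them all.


Technique: the binomial theorem — terms weighting binomial(q, κ) against matched powers of 5 and 2 reassemble into (5 + 2)^q by the binomial theorem.
- telescoping: in the displayed form, no term reappears at a neighboring index to cancel against.
- the binomial theorem: yes, a natural case for it.
- the geometric series formula: no single multiplier carries one term to the next throughout the sum.


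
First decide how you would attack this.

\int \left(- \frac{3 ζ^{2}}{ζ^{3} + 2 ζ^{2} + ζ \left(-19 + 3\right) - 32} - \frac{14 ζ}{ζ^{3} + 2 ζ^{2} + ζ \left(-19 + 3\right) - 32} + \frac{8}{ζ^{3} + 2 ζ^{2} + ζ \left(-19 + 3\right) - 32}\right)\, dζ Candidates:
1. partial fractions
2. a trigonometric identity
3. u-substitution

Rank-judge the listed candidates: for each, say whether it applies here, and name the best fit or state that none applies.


Method: partial fractions — the bottom, (ζ^{3} + 2 ζ^{2} + ζ \left(-19 + 3\right) - 32), comes apart into simple factors, and a proper rational function over split factors decomposes.
- partial fractions: a fit — the right tool for this form.
- a trigonometric identity: no sine or cosine appears, so there is nothing for a trigonometric identity to act on.
- u-substitution: no subexpression of the integrand pairs with its own derivative as a factor — individual terms may offer their own substitutions, but any change of variable covering the whole integral would have to be constructed from outside the expression.


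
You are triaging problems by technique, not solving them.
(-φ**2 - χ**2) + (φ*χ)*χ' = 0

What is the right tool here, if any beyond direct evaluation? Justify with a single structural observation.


Method: the homogeneous substitution — the slope is degree-zero homogeneous: the ratio substitution v = χ/φ collapses it. This doubles as a Bernoulli equation in the unknown as written; the homogeneous route needs no setup at all.


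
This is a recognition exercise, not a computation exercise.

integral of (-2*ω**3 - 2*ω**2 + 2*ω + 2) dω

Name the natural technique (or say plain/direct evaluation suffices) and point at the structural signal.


Technique: no special technique — nothing composite, nothing rational, nothing trigonometric — each constant-multiple power of ω integrates by the power rule alone.


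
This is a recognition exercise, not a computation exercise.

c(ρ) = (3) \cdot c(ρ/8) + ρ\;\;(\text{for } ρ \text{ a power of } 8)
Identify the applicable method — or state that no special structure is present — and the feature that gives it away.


Technique: the master substitution — treat m = log base 8 of ρ as the new clock: one recursion step advances m by one while ρ scales by 8.


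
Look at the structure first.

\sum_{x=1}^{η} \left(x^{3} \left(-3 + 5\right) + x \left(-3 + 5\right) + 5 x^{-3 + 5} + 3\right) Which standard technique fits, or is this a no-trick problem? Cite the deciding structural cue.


Diagnosis: no special technique — no ratio, no shift structure, no binomial pattern: sum the constant-multiple powers of x with known formulas.
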